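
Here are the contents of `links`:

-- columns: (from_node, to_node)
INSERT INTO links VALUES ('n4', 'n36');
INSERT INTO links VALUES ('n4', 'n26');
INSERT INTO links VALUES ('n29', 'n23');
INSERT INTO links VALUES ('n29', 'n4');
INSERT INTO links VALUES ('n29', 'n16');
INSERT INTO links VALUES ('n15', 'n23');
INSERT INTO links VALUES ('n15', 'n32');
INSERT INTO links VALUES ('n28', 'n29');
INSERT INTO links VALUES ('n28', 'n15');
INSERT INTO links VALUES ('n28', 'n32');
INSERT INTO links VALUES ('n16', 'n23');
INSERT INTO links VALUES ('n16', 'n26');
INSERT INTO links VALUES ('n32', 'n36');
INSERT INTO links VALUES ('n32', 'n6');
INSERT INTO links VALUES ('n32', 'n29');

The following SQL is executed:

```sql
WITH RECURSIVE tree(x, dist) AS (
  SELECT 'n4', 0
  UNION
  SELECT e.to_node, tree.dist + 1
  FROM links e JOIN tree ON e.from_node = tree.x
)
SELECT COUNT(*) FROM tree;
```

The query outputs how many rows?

3

Base: (n4, dist=0).
Iteration 1: edges from {n4} -> (n26, dist=1), (n36, dist=1).
Iteration 2: no outgoing edges from {n26,n36}; recursion stops.
Total rows emitted: 3.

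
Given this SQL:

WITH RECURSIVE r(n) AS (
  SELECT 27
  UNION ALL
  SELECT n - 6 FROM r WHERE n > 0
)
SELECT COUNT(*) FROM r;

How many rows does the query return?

Base: n=27.
Iteration 1: 27 > 0 holds -> n = 27 - 6 = 21.
Iteration 2: 21 > 0 holds -> n = 21 - 6 = 15.
Iteration 3: 15 > 0 holds -> n = 15 - 6 = 9.
Iteration 4: 9 > 0 holds -> n = 9 - 6 = 3.
Iteration 5: 3 > 0 holds -> n = 3 - 6 = -3.
Iteration 6: -3 > 0 fails; recursion stops.
Total rows emitted: 6.

6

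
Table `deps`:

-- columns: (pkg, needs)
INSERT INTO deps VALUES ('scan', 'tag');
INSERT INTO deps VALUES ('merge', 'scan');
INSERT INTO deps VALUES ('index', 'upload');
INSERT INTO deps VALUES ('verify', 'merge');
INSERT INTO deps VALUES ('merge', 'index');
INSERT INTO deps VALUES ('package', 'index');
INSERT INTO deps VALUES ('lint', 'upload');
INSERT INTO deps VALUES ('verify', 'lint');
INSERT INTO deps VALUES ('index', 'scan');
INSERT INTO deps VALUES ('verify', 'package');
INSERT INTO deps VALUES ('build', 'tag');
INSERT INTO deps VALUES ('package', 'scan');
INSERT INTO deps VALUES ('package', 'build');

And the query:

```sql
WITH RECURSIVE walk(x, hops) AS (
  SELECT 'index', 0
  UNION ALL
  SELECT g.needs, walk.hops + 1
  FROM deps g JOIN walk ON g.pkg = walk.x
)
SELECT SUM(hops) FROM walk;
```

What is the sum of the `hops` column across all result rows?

Base: (index, hops=0).
Iteration 1: edges from {index} -> (scan, hops=1), (upload, hops=1).
Iteration 2: edges from {scan,upload} -> (tag, hops=2).
Iteration 3: no outgoing edges from {tag}; recursion stops.
SUM(hops) = 0 + 1 + 1 + 2 = 4.

4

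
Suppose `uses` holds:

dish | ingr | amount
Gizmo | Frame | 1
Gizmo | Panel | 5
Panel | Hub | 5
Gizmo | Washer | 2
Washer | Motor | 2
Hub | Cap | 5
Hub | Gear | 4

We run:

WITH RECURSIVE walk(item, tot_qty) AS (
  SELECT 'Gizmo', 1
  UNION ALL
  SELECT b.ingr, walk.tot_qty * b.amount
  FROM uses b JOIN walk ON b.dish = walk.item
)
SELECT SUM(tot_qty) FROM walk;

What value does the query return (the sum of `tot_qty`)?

Base: (Gizmo, tot_qty=1).
Iteration 1: components of {Gizmo} -> Frame = 1*1 = 1, Panel = 1*5 = 5, Washer = 1*2 = 2.
Iteration 2: components of {Frame,Panel,Washer} -> Hub = 5*5 = 25, Motor = 2*2 = 4.
Iteration 3: components of {Hub,Motor} -> Cap = 25*5 = 125, Gear = 25*4 = 100.
Iteration 4: no further components; recursion stops.
SUM(tot_qty) = 1 + 1 + 5 + 2 + 25 + 4 + 125 + 100 = 263.

263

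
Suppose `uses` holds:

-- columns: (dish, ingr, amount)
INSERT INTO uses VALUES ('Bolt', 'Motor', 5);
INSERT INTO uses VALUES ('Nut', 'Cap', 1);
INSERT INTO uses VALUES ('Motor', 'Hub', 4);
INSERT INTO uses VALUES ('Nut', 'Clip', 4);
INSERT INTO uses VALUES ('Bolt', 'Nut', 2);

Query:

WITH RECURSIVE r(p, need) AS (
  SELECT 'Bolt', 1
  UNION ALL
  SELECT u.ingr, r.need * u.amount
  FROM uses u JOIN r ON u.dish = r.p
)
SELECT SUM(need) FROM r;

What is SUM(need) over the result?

38

Base: (Bolt, need=1).
Iteration 1: components of {Bolt} -> Motor = 1*5 = 5, Nut = 1*2 = 2.
Iteration 2: components of {Motor,Nut} -> Cap = 2*1 = 2, Clip = 2*4 = 8, Hub = 5*4 = 20.
Iteration 3: no further components; recursion stops.
SUM(need) = 1 + 2 + 5 + 2 + 8 + 20 = 38.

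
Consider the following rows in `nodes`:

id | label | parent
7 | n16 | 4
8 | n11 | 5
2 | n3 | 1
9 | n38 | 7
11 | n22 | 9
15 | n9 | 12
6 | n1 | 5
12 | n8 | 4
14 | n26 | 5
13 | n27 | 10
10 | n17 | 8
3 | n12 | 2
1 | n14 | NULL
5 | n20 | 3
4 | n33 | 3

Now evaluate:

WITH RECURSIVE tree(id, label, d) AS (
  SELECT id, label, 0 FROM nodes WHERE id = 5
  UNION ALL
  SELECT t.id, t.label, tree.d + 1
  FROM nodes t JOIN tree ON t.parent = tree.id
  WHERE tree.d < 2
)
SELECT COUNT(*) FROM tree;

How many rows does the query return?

Base: id=5 (n20) at d 0.
Iteration 1: rows with parent in {5} -> n1 (id 6, d 1), n11 (id 8, d 1), n26 (id 14, d 1).
Iteration 2: rows with parent in {6,8,14} -> n17 (id 10, d 2).
Iteration 3: d < 2 fails for all current rows; recursion stops.
Total rows emitted: 5.

5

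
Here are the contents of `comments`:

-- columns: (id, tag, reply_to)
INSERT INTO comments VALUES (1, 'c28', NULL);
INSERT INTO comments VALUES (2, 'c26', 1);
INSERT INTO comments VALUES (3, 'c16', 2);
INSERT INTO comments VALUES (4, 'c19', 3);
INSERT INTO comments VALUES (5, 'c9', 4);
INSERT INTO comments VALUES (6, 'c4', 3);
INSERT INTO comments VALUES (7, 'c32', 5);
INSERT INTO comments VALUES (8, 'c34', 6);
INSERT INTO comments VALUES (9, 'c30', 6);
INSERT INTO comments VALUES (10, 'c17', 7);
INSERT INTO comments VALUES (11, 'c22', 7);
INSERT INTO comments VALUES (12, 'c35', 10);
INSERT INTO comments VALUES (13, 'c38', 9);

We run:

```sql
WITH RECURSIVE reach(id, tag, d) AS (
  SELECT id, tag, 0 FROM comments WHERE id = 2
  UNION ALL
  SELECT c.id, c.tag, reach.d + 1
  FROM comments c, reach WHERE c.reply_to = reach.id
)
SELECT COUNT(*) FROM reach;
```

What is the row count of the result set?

12

Base: id=2 (c26) at d 0.
Iteration 1: rows with reply_to in {2} -> c16 (id 3, d 1).
Iteration 2: rows with reply_to in {3} -> c19 (id 4, d 2), c4 (id 6, d 2).
Iteration 3: rows with reply_to in {4,6} -> c9 (id 5, d 3), c34 (id 8, d 3), c30 (id 9, d 3).
Iteration 4: rows with reply_to in {5,8,9} -> c32 (id 7, d 4), c38 (id 13, d 4).
Iteration 5: rows with reply_to in {7,13} -> c17 (id 10, d 5), c22 (id 11, d 5).
Iteration 6: rows with reply_to in {10,11} -> c35 (id 12, d 6).
Iteration 7: no rows with reply_to in {12}; recursion stops.
Total rows emitted: 12.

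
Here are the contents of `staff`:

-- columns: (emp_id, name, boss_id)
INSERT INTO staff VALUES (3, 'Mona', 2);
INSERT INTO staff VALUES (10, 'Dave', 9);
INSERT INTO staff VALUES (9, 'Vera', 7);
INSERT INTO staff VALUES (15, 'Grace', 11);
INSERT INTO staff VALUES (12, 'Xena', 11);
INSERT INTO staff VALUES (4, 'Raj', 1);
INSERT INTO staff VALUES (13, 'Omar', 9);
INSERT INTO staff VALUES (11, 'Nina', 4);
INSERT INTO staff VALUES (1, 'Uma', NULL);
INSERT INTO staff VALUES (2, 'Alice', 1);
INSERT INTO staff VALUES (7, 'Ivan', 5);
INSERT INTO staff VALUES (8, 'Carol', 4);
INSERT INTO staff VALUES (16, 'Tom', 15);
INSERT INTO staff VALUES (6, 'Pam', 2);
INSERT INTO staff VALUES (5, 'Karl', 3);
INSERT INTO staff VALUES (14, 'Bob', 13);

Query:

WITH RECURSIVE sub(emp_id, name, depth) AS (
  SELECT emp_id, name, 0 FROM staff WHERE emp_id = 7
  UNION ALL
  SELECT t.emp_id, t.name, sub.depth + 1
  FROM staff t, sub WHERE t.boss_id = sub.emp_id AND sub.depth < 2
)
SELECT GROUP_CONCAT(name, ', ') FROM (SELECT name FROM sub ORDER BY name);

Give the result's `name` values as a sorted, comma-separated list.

Dave, Ivan, Omar, Vera

Base: emp_id=7 (Ivan) at depth 0.
Iteration 1: rows with boss_id in {7} -> Vera (id 9, depth 1).
Iteration 2: rows with boss_id in {9} -> Dave (id 10, depth 2), Omar (id 13, depth 2).
Iteration 3: depth < 2 fails for all current rows; recursion stops.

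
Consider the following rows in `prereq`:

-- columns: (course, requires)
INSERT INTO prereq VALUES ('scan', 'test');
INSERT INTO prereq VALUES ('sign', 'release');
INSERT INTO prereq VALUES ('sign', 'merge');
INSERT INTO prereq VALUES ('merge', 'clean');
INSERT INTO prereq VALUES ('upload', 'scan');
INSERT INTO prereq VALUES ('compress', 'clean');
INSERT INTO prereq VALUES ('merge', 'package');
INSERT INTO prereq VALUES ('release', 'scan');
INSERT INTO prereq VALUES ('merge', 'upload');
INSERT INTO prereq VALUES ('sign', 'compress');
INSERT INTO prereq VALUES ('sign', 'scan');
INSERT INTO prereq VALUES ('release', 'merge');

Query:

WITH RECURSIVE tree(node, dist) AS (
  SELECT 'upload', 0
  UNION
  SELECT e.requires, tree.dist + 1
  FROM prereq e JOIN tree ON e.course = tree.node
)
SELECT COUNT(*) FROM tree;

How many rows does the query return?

3

Base: (upload, dist=0).
Iteration 1: edges from {upload} -> (scan, dist=1).
Iteration 2: edges from {scan} -> (test, dist=2).
Iteration 3: no outgoing edges from {test}; recursion stops.
Total rows emitted: 3.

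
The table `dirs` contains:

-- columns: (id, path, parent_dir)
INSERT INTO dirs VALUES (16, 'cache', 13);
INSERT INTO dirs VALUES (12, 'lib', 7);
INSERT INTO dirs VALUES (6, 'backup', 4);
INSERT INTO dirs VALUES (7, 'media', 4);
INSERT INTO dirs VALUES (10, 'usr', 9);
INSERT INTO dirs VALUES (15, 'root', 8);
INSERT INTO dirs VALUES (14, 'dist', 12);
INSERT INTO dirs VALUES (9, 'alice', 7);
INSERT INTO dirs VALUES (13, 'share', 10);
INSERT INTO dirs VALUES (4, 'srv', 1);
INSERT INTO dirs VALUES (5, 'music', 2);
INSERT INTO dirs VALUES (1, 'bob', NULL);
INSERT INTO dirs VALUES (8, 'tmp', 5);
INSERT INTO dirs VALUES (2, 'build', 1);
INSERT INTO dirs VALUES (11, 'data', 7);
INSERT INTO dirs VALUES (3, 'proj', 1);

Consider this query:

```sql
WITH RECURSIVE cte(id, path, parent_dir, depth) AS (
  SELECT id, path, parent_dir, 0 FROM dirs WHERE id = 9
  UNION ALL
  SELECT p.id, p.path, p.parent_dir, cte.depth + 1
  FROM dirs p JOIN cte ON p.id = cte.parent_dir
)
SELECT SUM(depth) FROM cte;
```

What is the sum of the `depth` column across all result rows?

Base: id=9 (alice), parent_dir=7, depth 0.
Iteration 1: join on id=7 -> media (id 7, parent_dir=4, depth 1).
Iteration 2: join on id=4 -> srv (id 4, parent_dir=1, depth 2).
Iteration 3: join on id=1 -> bob (id 1, parent_dir=NULL, depth 3).
Iteration 4: parent_dir is NULL; no match; recursion stops.
SUM(depth) = 0 + 1 + 2 + 3 = 6.

6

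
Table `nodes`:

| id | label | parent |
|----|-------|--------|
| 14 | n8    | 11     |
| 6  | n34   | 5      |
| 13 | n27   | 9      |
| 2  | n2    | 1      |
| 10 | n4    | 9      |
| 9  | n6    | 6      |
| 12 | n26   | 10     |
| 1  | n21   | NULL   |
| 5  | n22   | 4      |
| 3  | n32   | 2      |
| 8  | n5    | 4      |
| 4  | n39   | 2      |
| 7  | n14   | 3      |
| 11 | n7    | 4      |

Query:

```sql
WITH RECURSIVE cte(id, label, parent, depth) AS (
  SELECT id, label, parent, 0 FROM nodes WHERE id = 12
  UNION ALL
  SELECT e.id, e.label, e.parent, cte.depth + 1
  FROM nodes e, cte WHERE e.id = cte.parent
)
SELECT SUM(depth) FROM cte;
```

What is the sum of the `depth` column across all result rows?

28

Base: id=12 (n26), parent=10, depth 0.
Iteration 1: join on id=10 -> n4 (id 10, parent=9, depth 1).
Iteration 2: join on id=9 -> n6 (id 9, parent=6, depth 2).
Iteration 3: join on id=6 -> n34 (id 6, parent=5, depth 3).
Iteration 4: join on id=5 -> n22 (id 5, parent=4, depth 4).
Iteration 5: join on id=4 -> n39 (id 4, parent=2, depth 5).
Iteration 6: join on id=2 -> n2 (id 2, parent=1, depth 6).
Iteration 7: join on id=1 -> n21 (id 1, parent=NULL, depth 7).
Iteration 8: parent is NULL; no match; recursion stops.
SUM(depth) = 0 + 1 + 2 + 3 + 4 + 5 + 6 + 7 = 28.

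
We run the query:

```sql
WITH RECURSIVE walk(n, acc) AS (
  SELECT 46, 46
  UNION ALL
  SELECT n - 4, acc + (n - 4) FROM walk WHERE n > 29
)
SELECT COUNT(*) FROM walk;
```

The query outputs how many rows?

Base: n=46, acc=46.
Iteration 1: 46 > 29 holds -> n = 46 - 4 = 42, acc = 46 + 42 = 88.
Iteration 2: 42 > 29 holds -> n = 42 - 4 = 38, acc = 88 + 38 = 126.
Iteration 3: 38 > 29 holds -> n = 38 - 4 = 34, acc = 126 + 34 = 160.
Iteration 4: 34 > 29 holds -> n = 34 - 4 = 30, acc = 160 + 30 = 190.
Iteration 5: 30 > 29 holds -> n = 30 - 4 = 26, acc = 190 + 26 = 216.
Iteration 6: 26 > 29 fails; recursion stops.
Total rows emitted: 6.

6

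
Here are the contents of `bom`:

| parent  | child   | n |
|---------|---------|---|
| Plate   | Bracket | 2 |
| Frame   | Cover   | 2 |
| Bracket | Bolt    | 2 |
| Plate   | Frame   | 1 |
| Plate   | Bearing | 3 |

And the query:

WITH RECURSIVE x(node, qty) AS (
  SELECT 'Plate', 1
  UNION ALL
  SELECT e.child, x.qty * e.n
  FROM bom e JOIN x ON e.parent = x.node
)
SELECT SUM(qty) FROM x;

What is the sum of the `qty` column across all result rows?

13

Base: (Plate, qty=1).
Iteration 1: components of {Plate} -> Bearing = 1*3 = 3, Bracket = 1*2 = 2, Frame = 1*1 = 1.
Iteration 2: components of {Bearing,Bracket,Frame} -> Bolt = 2*2 = 4, Cover = 1*2 = 2.
Iteration 3: no further components; recursion stops.
SUM(qty) = 1 + 1 + 2 + 3 + 2 + 4 = 13.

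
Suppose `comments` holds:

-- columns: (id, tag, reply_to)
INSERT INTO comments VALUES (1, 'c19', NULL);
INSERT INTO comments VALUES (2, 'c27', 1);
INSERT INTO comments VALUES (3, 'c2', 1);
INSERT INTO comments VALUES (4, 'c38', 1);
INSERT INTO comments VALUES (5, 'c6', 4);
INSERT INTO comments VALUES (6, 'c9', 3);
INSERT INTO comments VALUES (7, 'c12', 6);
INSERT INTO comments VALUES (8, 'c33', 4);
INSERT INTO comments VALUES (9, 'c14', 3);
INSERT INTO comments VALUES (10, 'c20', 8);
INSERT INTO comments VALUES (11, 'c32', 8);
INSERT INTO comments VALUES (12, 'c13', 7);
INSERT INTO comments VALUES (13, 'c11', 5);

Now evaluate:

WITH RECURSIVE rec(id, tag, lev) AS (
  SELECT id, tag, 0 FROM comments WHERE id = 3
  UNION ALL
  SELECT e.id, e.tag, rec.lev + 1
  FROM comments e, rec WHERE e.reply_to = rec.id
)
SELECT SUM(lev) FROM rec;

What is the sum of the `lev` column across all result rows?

7

Base: id=3 (c2) at lev 0.
Iteration 1: rows with reply_to in {3} -> c9 (id 6, lev 1), c14 (id 9, lev 1).
Iteration 2: rows with reply_to in {6,9} -> c12 (id 7, lev 2).
Iteration 3: rows with reply_to in {7} -> c13 (id 12, lev 3).
Iteration 4: no rows with reply_to in {12}; recursion stops.
SUM(lev) = 0 + 1 + 1 + 2 + 3 = 7.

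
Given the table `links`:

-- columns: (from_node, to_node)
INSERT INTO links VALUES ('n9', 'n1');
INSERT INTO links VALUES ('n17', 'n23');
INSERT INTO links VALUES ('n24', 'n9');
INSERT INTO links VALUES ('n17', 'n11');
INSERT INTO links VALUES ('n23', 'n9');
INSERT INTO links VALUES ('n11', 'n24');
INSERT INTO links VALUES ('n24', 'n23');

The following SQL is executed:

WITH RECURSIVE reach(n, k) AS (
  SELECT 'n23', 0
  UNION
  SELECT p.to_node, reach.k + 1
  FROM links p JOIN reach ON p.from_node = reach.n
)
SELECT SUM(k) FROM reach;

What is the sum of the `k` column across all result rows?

Base: (n23, k=0).
Iteration 1: edges from {n23} -> (n9, k=1).
Iteration 2: edges from {n9} -> (n1, k=2).
Iteration 3: no outgoing edges from {n1}; recursion stops.
SUM(k) = 0 + 1 + 2 = 3.

3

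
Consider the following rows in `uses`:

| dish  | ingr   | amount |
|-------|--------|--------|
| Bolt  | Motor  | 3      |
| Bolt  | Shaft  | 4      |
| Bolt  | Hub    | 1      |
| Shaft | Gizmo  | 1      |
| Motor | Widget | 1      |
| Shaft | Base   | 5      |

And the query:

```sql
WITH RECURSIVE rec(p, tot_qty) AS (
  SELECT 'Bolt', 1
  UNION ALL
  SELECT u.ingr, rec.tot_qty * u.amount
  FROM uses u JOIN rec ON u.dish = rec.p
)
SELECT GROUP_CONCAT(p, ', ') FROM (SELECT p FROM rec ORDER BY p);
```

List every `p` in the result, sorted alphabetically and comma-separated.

Base: (Bolt, tot_qty=1).
Iteration 1: components of {Bolt} -> Hub = 1*1 = 1, Motor = 1*3 = 3, Shaft = 1*4 = 4.
Iteration 2: components of {Hub,Motor,Shaft} -> Base = 4*5 = 20, Gizmo = 4*1 = 4, Widget = 3*1 = 3.
Iteration 3: no further components; recursion stops.

Base, Bolt, Gizmo, Hub, Motor, Shaft, Widget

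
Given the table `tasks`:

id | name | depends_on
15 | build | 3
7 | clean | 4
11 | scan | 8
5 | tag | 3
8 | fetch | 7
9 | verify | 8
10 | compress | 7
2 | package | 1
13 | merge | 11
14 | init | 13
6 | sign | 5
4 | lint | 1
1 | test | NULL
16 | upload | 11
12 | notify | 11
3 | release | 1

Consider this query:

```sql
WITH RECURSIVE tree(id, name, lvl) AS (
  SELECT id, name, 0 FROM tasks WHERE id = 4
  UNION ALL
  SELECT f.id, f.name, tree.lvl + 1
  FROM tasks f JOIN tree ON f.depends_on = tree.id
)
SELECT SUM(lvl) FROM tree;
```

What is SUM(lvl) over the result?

28

Base: id=4 (lint) at lvl 0.
Iteration 1: rows with depends_on in {4} -> clean (id 7, lvl 1).
Iteration 2: rows with depends_on in {7} -> fetch (id 8, lvl 2), compress (id 10, lvl 2).
Iteration 3: rows with depends_on in {8,10} -> verify (id 9, lvl 3), scan (id 11, lvl 3).
Iteration 4: rows with depends_on in {9,11} -> notify (id 12, lvl 4), merge (id 13, lvl 4), upload (id 16, lvl 4).
Iteration 5: rows with depends_on in {12,13,16} -> init (id 14, lvl 5).
Iteration 6: no rows with depends_on in {14}; recursion stops.
SUM(lvl) = 0 + 1 + 2 + 2 + 3 + 3 + 4 + 4 + 4 + 5 = 28.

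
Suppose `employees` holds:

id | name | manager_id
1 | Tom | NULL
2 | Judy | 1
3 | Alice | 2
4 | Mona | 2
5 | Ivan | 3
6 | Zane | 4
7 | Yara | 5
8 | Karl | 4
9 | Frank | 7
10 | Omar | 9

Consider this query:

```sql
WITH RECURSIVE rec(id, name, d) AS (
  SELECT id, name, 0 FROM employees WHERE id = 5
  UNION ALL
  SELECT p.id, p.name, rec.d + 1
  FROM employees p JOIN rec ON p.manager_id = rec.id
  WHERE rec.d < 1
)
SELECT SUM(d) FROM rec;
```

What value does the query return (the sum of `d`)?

Base: id=5 (Ivan) at d 0.
Iteration 1: rows with manager_id in {5} -> Yara (id 7, d 1).
Iteration 2: d < 1 fails for all current rows; recursion stops.
SUM(d) = 0 + 1 = 1.

1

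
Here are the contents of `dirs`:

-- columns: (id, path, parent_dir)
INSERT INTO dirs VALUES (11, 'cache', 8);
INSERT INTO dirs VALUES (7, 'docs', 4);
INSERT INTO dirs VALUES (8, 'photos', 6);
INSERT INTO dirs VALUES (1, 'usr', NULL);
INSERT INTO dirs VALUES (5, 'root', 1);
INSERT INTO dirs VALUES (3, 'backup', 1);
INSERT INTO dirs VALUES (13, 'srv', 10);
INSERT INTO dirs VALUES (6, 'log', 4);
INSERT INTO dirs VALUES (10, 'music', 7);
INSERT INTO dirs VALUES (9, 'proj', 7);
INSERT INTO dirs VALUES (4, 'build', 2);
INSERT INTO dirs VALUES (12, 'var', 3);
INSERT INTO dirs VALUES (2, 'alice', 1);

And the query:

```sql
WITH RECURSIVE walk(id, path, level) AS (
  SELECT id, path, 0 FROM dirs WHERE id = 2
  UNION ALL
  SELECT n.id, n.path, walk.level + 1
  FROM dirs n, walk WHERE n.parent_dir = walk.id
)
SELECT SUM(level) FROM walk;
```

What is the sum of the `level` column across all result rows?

Base: id=2 (alice) at level 0.
Iteration 1: rows with parent_dir in {2} -> build (id 4, level 1).
Iteration 2: rows with parent_dir in {4} -> log (id 6, level 2), docs (id 7, level 2).
Iteration 3: rows with parent_dir in {6,7} -> photos (id 8, level 3), proj (id 9, level 3), music (id 10, level 3).
Iteration 4: rows with parent_dir in {8,9,10} -> cache (id 11, level 4), srv (id 13, level 4).
Iteration 5: no rows with parent_dir in {11,13}; recursion stops.
SUM(level) = 0 + 1 + 2 + 2 + 3 + 3 + 3 + 4 + 4 = 22.

22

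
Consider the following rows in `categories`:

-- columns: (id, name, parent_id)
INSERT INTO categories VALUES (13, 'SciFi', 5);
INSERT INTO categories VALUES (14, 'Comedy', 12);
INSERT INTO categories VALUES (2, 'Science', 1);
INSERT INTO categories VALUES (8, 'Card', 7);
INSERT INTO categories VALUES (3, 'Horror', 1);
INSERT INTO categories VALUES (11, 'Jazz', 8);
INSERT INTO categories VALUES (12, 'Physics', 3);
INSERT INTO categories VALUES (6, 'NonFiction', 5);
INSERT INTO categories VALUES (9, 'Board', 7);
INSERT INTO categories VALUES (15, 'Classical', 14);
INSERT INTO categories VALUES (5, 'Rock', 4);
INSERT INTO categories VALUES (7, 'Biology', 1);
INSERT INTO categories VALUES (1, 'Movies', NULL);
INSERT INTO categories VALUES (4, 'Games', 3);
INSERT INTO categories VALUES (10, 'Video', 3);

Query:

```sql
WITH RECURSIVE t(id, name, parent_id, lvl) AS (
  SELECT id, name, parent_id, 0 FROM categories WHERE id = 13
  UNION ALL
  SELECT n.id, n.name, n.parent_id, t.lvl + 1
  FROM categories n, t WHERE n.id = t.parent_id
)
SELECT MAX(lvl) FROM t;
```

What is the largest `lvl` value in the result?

4

Base: id=13 (SciFi), parent_id=5, lvl 0.
Iteration 1: join on id=5 -> Rock (id 5, parent_id=4, lvl 1).
Iteration 2: join on id=4 -> Games (id 4, parent_id=3, lvl 2).
Iteration 3: join on id=3 -> Horror (id 3, parent_id=1, lvl 3).
Iteration 4: join on id=1 -> Movies (id 1, parent_id=NULL, lvl 4).
Iteration 5: parent_id is NULL; no match; recursion stops.
lvl values: 0, 1, 2, 3, 4; the maximum is 4.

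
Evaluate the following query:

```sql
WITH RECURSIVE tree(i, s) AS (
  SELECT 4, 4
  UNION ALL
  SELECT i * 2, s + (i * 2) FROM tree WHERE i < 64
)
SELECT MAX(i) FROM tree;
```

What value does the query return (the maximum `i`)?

Base: i=4, s=4.
Iteration 1: 4 < 64 holds -> i = 4 * 2 = 8, s = 4 + 8 = 12.
Iteration 2: 8 < 64 holds -> i = 8 * 2 = 16, s = 12 + 16 = 28.
Iteration 3: 16 < 64 holds -> i = 16 * 2 = 32, s = 28 + 32 = 60.
Iteration 4: 32 < 64 holds -> i = 32 * 2 = 64, s = 60 + 64 = 124.
Iteration 5: 64 < 64 fails; recursion stops.
i values: 4, 8, 16, 32, 64; the maximum is 64.

64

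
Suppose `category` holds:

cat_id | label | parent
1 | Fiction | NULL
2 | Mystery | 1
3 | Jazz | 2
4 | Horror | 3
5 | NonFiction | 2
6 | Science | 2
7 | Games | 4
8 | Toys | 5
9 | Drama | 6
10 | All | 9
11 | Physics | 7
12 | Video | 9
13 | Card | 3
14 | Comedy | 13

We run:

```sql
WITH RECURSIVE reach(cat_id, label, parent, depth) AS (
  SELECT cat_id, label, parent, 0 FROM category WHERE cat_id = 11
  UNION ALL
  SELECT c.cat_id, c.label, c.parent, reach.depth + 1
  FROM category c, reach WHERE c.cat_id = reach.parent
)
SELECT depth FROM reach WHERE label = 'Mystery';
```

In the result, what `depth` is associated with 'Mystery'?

Base: cat_id=11 (Physics), parent=7, depth 0.
Iteration 1: join on cat_id=7 -> Games (id 7, parent=4, depth 1).
Iteration 2: join on cat_id=4 -> Horror (id 4, parent=3, depth 2).
Iteration 3: join on cat_id=3 -> Jazz (id 3, parent=2, depth 3).
Iteration 4: join on cat_id=2 -> Mystery (id 2, parent=1, depth 4).
Iteration 5: join on cat_id=1 -> Fiction (id 1, parent=NULL, depth 5).
Iteration 6: parent is NULL; no match; recursion stops.

4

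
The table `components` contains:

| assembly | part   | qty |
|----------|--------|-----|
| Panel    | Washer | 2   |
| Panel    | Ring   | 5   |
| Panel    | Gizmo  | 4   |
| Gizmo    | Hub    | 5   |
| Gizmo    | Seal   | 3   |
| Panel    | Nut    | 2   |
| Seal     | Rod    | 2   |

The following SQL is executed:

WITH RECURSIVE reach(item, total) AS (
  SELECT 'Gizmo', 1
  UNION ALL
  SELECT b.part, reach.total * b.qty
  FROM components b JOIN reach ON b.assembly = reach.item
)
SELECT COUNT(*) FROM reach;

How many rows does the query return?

Base: (Gizmo, total=1).
Iteration 1: components of {Gizmo} -> Hub = 1*5 = 5, Seal = 1*3 = 3.
Iteration 2: components of {Hub,Seal} -> Rod = 3*2 = 6.
Iteration 3: no further components; recursion stops.
Total rows emitted: 4.

4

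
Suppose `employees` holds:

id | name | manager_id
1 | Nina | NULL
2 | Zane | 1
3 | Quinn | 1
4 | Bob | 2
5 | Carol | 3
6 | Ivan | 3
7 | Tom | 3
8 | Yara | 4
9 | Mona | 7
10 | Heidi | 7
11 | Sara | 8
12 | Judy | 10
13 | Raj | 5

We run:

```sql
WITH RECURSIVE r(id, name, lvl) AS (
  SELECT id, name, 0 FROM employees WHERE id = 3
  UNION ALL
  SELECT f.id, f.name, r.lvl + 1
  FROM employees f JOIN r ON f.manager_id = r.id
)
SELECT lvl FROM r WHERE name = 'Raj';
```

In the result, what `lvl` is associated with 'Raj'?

Base: id=3 (Quinn) at lvl 0.
Iteration 1: rows with manager_id in {3} -> Carol (id 5, lvl 1), Ivan (id 6, lvl 1), Tom (id 7, lvl 1).
Iteration 2: rows with manager_id in {5,6,7} -> Mona (id 9, lvl 2), Heidi (id 10, lvl 2), Raj (id 13, lvl 2).
Iteration 3: rows with manager_id in {9,10,13} -> Judy (id 12, lvl 3).
Iteration 4: no rows with manager_id in {12}; recursion stops.

2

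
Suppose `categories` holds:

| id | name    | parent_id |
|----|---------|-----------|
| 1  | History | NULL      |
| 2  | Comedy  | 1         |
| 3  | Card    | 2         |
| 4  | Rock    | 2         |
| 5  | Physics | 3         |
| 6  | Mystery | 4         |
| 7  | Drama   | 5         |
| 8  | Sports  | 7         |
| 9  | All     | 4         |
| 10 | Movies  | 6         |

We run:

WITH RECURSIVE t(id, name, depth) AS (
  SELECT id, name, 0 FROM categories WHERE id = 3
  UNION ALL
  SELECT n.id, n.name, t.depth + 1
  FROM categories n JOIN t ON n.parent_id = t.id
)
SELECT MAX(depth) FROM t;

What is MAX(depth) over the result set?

Base: id=3 (Card) at depth 0.
Iteration 1: rows with parent_id in {3} -> Physics (id 5, depth 1).
Iteration 2: rows with parent_id in {5} -> Drama (id 7, depth 2).
Iteration 3: rows with parent_id in {7} -> Sports (id 8, depth 3).
Iteration 4: no rows with parent_id in {8}; recursion stops.
depth values: 0, 1, 2, 3; the maximum is 3.

3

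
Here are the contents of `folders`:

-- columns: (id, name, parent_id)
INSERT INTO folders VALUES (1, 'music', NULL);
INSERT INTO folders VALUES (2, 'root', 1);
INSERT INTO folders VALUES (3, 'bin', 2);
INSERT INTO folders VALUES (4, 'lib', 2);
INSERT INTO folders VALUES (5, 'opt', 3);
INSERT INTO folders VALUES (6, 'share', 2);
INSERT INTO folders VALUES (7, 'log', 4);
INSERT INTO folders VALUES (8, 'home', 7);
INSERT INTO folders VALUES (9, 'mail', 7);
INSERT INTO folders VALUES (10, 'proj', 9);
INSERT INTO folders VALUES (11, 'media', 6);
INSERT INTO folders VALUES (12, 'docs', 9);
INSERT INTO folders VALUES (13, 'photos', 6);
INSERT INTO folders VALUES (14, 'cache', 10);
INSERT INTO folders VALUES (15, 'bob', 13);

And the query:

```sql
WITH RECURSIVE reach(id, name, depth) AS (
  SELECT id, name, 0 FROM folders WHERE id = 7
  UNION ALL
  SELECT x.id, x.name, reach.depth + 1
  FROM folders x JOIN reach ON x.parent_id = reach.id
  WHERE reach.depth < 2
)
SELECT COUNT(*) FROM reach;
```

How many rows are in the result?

5

Base: id=7 (log) at depth 0.
Iteration 1: rows with parent_id in {7} -> home (id 8, depth 1), mail (id 9, depth 1).
Iteration 2: rows with parent_id in {8,9} -> proj (id 10, depth 2), docs (id 12, depth 2).
Iteration 3: depth < 2 fails for all current rows; recursion stops.
Total rows emitted: 5.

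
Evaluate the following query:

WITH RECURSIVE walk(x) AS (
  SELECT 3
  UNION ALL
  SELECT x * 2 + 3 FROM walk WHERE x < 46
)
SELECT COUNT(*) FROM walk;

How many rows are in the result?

5

Base: x=3.
Iteration 1: 3 < 46 holds -> x = 3 * 2 + 3 = 9.
Iteration 2: 9 < 46 holds -> x = 9 * 2 + 3 = 21.
Iteration 3: 21 < 46 holds -> x = 21 * 2 + 3 = 45.
Iteration 4: 45 < 46 holds -> x = 45 * 2 + 3 = 93.
Iteration 5: 93 < 46 fails; recursion stops.
Total rows emitted: 5.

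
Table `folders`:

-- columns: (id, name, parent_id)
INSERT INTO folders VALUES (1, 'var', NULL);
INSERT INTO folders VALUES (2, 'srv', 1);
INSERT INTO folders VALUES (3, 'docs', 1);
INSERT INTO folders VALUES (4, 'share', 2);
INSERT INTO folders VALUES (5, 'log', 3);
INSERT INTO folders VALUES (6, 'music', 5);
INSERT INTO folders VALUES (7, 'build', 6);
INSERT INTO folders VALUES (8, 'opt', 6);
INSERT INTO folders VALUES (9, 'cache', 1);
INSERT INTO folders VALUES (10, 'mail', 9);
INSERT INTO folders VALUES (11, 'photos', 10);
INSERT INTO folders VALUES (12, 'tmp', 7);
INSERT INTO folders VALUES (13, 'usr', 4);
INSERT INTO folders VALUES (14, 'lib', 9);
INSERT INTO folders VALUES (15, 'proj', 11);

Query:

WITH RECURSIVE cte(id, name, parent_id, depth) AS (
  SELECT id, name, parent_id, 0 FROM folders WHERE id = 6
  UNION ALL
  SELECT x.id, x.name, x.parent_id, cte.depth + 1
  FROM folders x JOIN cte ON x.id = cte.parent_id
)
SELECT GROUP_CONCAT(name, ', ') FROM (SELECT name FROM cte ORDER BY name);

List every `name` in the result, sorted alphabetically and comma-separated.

docs, log, music, var

Base: id=6 (music), parent_id=5, depth 0.
Iteration 1: join on id=5 -> log (id 5, parent_id=3, depth 1).
Iteration 2: join on id=3 -> docs (id 3, parent_id=1, depth 2).
Iteration 3: join on id=1 -> var (id 1, parent_id=NULL, depth 3).
Iteration 4: parent_id is NULL; no match; recursion stops.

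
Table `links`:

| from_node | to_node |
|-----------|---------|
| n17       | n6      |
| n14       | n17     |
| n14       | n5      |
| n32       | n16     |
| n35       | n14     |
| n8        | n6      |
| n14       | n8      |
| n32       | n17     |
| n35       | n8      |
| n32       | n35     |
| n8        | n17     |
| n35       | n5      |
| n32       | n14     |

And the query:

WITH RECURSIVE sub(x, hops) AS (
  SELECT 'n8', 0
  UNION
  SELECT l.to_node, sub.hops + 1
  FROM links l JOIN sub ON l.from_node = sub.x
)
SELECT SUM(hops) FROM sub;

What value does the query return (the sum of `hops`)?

4

Base: (n8, hops=0).
Iteration 1: edges from {n8} -> (n17, hops=1), (n6, hops=1).
Iteration 2: edges from {n17,n6} -> (n6, hops=2).
Iteration 3: no outgoing edges from {n6}; recursion stops.
SUM(hops) = 0 + 1 + 1 + 2 = 4.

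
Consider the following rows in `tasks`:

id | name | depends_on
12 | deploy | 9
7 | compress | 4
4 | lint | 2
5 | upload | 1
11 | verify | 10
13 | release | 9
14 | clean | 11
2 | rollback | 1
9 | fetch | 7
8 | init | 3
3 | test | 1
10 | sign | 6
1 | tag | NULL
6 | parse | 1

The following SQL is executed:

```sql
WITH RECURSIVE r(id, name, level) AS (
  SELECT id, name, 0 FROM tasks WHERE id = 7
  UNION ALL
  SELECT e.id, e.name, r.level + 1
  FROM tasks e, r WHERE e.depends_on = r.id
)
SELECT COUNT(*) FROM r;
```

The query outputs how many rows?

Base: id=7 (compress) at level 0.
Iteration 1: rows with depends_on in {7} -> fetch (id 9, level 1).
Iteration 2: rows with depends_on in {9} -> deploy (id 12, level 2), release (id 13, level 2).
Iteration 3: no rows with depends_on in {12,13}; recursion stops.
Total rows emitted: 4.

4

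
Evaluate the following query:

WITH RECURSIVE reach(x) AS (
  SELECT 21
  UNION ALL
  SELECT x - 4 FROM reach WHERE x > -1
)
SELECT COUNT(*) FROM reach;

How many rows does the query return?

7

Base: x=21.
Iteration 1: 21 > -1 holds -> x = 21 - 4 = 17.
Iteration 2: 17 > -1 holds -> x = 17 - 4 = 13.
Iteration 3: 13 > -1 holds -> x = 13 - 4 = 9.
Iteration 4: 9 > -1 holds -> x = 9 - 4 = 5.
Iteration 5: 5 > -1 holds -> x = 5 - 4 = 1.
Iteration 6: 1 > -1 holds -> x = 1 - 4 = -3.
Iteration 7: -3 > -1 fails; recursion stops.
Total rows emitted: 7.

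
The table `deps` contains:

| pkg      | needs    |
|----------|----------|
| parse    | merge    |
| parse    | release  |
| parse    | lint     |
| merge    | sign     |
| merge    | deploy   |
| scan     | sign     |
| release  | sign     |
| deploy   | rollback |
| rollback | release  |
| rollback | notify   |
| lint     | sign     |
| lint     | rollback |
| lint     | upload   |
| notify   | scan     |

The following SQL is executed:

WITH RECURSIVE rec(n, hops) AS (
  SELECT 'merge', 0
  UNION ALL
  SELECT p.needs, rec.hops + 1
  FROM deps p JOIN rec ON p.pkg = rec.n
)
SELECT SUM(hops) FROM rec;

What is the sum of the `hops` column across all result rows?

23

Base: (merge, hops=0).
Iteration 1: edges from {merge} -> (deploy, hops=1), (sign, hops=1).
Iteration 2: edges from {deploy,sign} -> (rollback, hops=2).
Iteration 3: edges from {rollback} -> (notify, hops=3), (release, hops=3).
Iteration 4: edges from {notify,release} -> (scan, hops=4), (sign, hops=4).
Iteration 5: edges from {scan,sign} -> (sign, hops=5).
Iteration 6: no outgoing edges from {sign}; recursion stops.
SUM(hops) = 0 + 1 + 1 + 2 + 3 + 3 + 4 + 4 + 5 = 23.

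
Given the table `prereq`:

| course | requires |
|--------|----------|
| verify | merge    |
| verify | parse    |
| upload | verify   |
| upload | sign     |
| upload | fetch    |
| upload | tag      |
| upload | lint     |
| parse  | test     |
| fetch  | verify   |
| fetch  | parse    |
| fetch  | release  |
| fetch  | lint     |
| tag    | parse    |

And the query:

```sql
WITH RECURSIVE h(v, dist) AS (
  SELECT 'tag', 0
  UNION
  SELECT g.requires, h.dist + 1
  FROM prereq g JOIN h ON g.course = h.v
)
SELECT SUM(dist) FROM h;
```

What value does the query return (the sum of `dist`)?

Base: (tag, dist=0).
Iteration 1: edges from {tag} -> (parse, dist=1).
Iteration 2: edges from {parse} -> (test, dist=2).
Iteration 3: no outgoing edges from {test}; recursion stops.
SUM(dist) = 0 + 1 + 2 = 3.

3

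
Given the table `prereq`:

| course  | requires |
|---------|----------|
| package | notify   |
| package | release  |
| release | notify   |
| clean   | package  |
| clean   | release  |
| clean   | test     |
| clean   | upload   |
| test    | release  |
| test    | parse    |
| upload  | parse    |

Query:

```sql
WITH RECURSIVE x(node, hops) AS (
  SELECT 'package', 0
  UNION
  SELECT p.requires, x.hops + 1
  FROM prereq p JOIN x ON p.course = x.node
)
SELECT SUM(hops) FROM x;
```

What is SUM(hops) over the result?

Base: (package, hops=0).
Iteration 1: edges from {package} -> (notify, hops=1), (release, hops=1).
Iteration 2: edges from {notify,release} -> (notify, hops=2).
Iteration 3: no outgoing edges from {notify}; recursion stops.
SUM(hops) = 0 + 1 + 1 + 2 = 4.

4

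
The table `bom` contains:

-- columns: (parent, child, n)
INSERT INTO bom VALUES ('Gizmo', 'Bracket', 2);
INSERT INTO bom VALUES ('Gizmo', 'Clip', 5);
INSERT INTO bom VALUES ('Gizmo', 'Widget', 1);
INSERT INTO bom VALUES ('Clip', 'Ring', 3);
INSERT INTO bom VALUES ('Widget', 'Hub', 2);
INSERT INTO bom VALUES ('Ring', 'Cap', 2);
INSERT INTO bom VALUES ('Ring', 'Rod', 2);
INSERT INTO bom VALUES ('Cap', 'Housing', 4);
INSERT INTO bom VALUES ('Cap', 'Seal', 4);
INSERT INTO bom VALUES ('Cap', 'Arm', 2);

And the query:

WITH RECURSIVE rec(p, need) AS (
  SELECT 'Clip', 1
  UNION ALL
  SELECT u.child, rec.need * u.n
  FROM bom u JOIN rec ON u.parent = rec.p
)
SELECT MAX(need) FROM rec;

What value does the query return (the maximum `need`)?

Base: (Clip, need=1).
Iteration 1: components of {Clip} -> Ring = 1*3 = 3.
Iteration 2: components of {Ring} -> Cap = 3*2 = 6, Rod = 3*2 = 6.
Iteration 3: components of {Cap,Rod} -> Arm = 6*2 = 12, Housing = 6*4 = 24, Seal = 6*4 = 24.
Iteration 4: no further components; recursion stops.
need values: 1, 3, 6, 6, 24, 24, 12; the maximum is 24.

24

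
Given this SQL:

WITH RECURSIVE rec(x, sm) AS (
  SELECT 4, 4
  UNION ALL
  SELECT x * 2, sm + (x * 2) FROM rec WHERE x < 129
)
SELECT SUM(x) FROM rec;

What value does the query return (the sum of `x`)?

Base: x=4, sm=4.
Iteration 1: 4 < 129 holds -> x = 4 * 2 = 8, sm = 4 + 8 = 12.
Iteration 2: 8 < 129 holds -> x = 8 * 2 = 16, sm = 12 + 16 = 28.
Iteration 3: 16 < 129 holds -> x = 16 * 2 = 32, sm = 28 + 32 = 60.
Iteration 4: 32 < 129 holds -> x = 32 * 2 = 64, sm = 60 + 64 = 124.
Iteration 5: 64 < 129 holds -> x = 64 * 2 = 128, sm = 124 + 128 = 252.
Iteration 6: 128 < 129 holds -> x = 128 * 2 = 256, sm = 252 + 256 = 508.
Iteration 7: 256 < 129 fails; recursion stops.
SUM(x) = 4 + 8 + 16 + 32 + 64 + 128 + 256 = 508.

508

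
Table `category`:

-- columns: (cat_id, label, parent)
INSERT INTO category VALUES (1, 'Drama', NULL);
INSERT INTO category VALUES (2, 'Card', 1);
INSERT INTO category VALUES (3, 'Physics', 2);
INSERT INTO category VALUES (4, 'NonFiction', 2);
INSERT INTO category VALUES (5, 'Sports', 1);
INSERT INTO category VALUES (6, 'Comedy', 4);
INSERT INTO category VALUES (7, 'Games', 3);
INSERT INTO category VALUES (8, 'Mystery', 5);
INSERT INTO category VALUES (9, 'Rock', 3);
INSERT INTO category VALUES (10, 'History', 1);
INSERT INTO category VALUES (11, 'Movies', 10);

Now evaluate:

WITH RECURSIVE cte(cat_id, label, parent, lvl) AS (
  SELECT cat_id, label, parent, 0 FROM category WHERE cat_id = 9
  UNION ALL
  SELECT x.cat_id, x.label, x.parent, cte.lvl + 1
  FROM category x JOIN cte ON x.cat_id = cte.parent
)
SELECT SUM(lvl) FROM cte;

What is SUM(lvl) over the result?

Base: cat_id=9 (Rock), parent=3, lvl 0.
Iteration 1: join on cat_id=3 -> Physics (id 3, parent=2, lvl 1).
Iteration 2: join on cat_id=2 -> Card (id 2, parent=1, lvl 2).
Iteration 3: join on cat_id=1 -> Drama (id 1, parent=NULL, lvl 3).
Iteration 4: parent is NULL; no match; recursion stops.
SUM(lvl) = 0 + 1 + 2 + 3 = 6.

6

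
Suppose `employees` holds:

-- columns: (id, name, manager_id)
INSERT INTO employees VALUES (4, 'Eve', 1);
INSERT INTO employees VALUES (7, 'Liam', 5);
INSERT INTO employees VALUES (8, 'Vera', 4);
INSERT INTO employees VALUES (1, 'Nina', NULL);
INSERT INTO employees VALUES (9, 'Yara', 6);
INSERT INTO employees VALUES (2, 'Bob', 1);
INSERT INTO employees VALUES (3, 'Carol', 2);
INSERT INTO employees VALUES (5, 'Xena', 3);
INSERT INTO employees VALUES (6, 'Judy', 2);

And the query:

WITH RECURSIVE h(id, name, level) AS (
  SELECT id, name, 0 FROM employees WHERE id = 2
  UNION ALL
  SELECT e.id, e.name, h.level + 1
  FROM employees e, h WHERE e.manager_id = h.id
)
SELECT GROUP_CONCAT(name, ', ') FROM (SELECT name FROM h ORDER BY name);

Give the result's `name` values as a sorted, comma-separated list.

Bob, Carol, Judy, Liam, Xena, Yara

Base: id=2 (Bob) at level 0.
Iteration 1: rows with manager_id in {2} -> Carol (id 3, level 1), Judy (id 6, level 1).
Iteration 2: rows with manager_id in {3,6} -> Xena (id 5, level 2), Yara (id 9, level 2).
Iteration 3: rows with manager_id in {5,9} -> Liam (id 7, level 3).
Iteration 4: no rows with manager_id in {7}; recursion stops.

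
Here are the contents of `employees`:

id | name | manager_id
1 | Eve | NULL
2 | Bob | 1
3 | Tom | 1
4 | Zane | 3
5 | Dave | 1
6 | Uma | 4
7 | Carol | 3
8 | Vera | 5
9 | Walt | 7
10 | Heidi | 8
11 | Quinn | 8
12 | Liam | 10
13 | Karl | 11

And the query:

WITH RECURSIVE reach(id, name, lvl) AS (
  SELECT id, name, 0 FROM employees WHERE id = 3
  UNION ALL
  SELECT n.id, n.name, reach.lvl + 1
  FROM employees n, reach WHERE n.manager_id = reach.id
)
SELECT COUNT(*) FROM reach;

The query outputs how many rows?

5

Base: id=3 (Tom) at lvl 0.
Iteration 1: rows with manager_id in {3} -> Zane (id 4, lvl 1), Carol (id 7, lvl 1).
Iteration 2: rows with manager_id in {4,7} -> Uma (id 6, lvl 2), Walt (id 9, lvl 2).
Iteration 3: no rows with manager_id in {6,9}; recursion stops.
Total rows emitted: 5.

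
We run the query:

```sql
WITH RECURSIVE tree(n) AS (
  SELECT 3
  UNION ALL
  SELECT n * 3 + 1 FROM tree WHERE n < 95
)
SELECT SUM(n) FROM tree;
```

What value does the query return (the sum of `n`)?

421

Base: n=3.
Iteration 1: 3 < 95 holds -> n = 3 * 3 + 1 = 10.
Iteration 2: 10 < 95 holds -> n = 10 * 3 + 1 = 31.
Iteration 3: 31 < 95 holds -> n = 31 * 3 + 1 = 94.
Iteration 4: 94 < 95 holds -> n = 94 * 3 + 1 = 283.
Iteration 5: 283 < 95 fails; recursion stops.
SUM(n) = 3 + 10 + 31 + 94 + 283 = 421.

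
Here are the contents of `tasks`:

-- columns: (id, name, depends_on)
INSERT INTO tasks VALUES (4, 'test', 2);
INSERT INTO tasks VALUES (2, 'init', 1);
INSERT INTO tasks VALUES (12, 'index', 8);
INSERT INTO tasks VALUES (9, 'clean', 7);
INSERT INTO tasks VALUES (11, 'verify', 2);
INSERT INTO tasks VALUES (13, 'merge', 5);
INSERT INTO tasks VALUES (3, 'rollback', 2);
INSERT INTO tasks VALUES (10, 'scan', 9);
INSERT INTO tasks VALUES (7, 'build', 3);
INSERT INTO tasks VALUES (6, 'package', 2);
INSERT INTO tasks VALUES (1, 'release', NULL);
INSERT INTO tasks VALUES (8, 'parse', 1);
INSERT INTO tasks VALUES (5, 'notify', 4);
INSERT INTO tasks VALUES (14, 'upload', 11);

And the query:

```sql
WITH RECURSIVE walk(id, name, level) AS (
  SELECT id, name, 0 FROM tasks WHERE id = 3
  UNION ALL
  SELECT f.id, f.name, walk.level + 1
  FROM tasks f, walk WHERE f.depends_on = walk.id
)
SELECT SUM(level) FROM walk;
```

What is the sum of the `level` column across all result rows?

6

Base: id=3 (rollback) at level 0.
Iteration 1: rows with depends_on in {3} -> build (id 7, level 1).
Iteration 2: rows with depends_on in {7} -> clean (id 9, level 2).
Iteration 3: rows with depends_on in {9} -> scan (id 10, level 3).
Iteration 4: no rows with depends_on in {10}; recursion stops.
SUM(level) = 0 + 1 + 2 + 3 = 6.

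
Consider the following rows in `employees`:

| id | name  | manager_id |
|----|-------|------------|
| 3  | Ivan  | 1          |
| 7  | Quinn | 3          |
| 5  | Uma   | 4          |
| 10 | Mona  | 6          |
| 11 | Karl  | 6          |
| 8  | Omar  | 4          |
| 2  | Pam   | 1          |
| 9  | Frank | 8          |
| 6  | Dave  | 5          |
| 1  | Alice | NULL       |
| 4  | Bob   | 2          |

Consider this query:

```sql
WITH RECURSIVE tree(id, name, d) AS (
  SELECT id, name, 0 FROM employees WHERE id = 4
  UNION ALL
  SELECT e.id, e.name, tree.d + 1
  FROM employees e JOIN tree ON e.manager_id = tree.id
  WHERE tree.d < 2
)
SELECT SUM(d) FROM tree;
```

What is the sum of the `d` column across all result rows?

6

Base: id=4 (Bob) at d 0.
Iteration 1: rows with manager_id in {4} -> Uma (id 5, d 1), Omar (id 8, d 1).
Iteration 2: rows with manager_id in {5,8} -> Dave (id 6, d 2), Frank (id 9, d 2).
Iteration 3: d < 2 fails for all current rows; recursion stops.
SUM(d) = 0 + 1 + 1 + 2 + 2 = 6.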